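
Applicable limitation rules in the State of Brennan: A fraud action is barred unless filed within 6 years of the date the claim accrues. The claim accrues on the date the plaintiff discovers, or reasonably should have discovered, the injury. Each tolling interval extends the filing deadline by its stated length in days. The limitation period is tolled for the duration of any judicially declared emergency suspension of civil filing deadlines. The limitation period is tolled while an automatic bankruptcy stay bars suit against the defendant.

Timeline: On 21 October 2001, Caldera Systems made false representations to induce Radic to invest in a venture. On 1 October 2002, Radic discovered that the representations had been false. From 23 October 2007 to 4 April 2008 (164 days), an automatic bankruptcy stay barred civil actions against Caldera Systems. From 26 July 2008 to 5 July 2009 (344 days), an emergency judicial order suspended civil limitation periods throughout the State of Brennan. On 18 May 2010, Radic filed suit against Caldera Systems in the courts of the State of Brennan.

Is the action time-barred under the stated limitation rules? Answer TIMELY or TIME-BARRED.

TIME-BARRED

The claim did not accrue until Radic discovered the injury on 1 October 2002; the 21 October 2001 act date does not start the clock under the stated rule.
Adding the 6 years base period to 1 October 2002 gives a deadline of 1 October 2008, before any tolling.
The period was tolled for 164 days by the automatic bankruptcy stay (23 October 2007 to 4 April 2008), pushing the deadline to 14 March 2009.
The emergency suspension of filing deadlines from 26 July 2008 to 5 July 2009 tolled the period for 344 days, extending the deadline to 21 February 2010.
Filing on 18 May 2010 missed the 21 February 2010 deadline — the action is time-barred.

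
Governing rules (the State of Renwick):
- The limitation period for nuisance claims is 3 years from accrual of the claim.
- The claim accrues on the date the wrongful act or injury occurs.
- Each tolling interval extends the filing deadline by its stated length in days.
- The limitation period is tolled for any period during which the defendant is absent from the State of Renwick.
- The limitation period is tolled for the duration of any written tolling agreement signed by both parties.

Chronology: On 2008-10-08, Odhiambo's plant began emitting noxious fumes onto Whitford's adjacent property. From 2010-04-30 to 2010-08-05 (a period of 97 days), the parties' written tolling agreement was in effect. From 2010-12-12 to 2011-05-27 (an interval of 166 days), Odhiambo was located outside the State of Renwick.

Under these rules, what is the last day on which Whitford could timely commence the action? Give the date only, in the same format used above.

The claim accrued on 2008-10-08, the date of the act.
3 years from 2008-10-08 is 2011-10-08.
The written tolling agreement from 2010-04-30 to 2010-08-05 tolled the period for 97 days, extending the deadline to 2012-01-13.
The period was tolled for 166 days by the defendant's absence from the jurisdiction (2010-12-12 to 2011-05-27), pushing the deadline to 2012-06-27.

2012-06-27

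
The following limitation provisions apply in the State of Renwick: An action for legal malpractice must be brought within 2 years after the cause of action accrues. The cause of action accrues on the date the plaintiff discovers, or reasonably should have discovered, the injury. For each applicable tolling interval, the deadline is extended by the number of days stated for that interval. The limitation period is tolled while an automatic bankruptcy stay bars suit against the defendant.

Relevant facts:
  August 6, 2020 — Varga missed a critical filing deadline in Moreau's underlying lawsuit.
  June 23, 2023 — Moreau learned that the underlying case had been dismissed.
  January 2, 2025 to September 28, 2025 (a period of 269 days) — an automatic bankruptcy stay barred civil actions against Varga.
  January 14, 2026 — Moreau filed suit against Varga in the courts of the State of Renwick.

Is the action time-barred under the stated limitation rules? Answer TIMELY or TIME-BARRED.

Accrual is tied to discovery, so the period began on June 23, 2023 rather than on August 6, 2020 when the act occurred.
Adding the 2 years base period to June 23, 2023 gives a deadline of June 23, 2025, before any tolling.
Because the automatic bankruptcy stay ran from January 2, 2025 to September 28, 2025, the deadline is extended by 269 days to March 19, 2026.
Filing on January 14, 2026 beat the March 19, 2026 deadline — the action is timely.

TIMELY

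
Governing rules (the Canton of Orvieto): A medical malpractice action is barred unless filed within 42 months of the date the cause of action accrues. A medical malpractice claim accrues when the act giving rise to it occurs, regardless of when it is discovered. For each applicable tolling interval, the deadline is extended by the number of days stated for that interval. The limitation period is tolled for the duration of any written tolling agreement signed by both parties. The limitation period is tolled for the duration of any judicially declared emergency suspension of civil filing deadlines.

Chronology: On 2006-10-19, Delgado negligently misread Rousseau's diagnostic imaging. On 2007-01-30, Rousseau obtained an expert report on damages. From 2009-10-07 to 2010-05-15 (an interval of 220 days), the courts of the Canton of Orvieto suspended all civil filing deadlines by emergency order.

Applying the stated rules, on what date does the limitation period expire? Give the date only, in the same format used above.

The claim accrued on 2006-10-19, when the wrongful act occurred.
The untolled deadline — 42 months after 2006-10-19 — is 2010-04-19.
The emergency suspension of filing deadlines from 2009-10-07 to 2010-05-15 tolled the period for 220 days, extending the deadline to 2010-11-25.
The other events in the timeline have no effect on the limitation period under the stated rules.

2010-11-25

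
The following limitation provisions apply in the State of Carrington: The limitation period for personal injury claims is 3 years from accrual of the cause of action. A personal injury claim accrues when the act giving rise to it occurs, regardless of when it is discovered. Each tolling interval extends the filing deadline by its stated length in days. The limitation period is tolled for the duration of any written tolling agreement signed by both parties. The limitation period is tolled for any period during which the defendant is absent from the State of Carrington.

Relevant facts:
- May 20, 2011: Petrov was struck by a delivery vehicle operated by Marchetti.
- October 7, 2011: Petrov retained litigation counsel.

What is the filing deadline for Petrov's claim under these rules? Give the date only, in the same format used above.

May 20, 2014

The limitation period began to run on May 20, 2011.
The untolled deadline — 3 years after May 20, 2011 — is May 20, 2014.
Nothing else in the chronology tolls or restarts the period.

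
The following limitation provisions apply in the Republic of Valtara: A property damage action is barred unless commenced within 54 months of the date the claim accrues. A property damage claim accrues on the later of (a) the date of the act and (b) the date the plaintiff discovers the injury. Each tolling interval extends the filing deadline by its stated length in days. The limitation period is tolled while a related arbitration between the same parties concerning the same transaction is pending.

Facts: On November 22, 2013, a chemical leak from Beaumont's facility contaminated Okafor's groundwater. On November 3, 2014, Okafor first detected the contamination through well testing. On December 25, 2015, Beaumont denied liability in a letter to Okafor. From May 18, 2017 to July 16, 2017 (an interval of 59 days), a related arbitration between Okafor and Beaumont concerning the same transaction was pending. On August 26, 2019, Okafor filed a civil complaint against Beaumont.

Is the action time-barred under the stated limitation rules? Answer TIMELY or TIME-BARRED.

TIME-BARRED

Because discovery on November 3, 2014 post-dates the November 22, 2013 act, accrual under the later-of rule falls on November 3, 2014.
54 months from November 3, 2014 is May 3, 2019.
The period was tolled for 59 days by the pending related arbitration (May 18, 2017 to July 16, 2017), pushing the deadline to July 1, 2019.
None of the other events listed affects the running of the period under the stated rules.
Filing on August 26, 2019 missed the July 1, 2019 deadline — the action is time-barred.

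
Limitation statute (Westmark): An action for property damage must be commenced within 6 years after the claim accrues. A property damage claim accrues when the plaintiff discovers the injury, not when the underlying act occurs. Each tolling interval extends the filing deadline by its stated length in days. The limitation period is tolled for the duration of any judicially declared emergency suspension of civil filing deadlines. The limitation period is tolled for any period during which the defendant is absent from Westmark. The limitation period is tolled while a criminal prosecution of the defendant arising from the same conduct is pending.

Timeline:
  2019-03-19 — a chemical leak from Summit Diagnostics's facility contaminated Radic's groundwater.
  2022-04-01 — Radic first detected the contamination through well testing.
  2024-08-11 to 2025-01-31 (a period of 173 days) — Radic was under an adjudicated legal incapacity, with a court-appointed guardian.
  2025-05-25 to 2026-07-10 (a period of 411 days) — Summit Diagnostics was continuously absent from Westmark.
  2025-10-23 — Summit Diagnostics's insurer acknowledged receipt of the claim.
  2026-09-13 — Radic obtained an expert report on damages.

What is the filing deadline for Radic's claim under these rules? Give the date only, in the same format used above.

2029-05-17

Accrual is tied to discovery, so the period began on 2022-04-01 rather than on 2019-03-19 when the act occurred.
Adding the 6 years base period to 2022-04-01 gives a deadline of 2028-04-01, before any tolling.
Because the defendant's absence from the jurisdiction ran from 2025-05-25 to 2026-07-10, the deadline is extended by 411 days to 2029-05-17.
Although the plaintiff's incapacity ran from 2024-08-11 to 2025-01-31, the stated rules do not make that a tolling event, so it is disregarded.
None of the other events listed affects the running of the period under the stated rules.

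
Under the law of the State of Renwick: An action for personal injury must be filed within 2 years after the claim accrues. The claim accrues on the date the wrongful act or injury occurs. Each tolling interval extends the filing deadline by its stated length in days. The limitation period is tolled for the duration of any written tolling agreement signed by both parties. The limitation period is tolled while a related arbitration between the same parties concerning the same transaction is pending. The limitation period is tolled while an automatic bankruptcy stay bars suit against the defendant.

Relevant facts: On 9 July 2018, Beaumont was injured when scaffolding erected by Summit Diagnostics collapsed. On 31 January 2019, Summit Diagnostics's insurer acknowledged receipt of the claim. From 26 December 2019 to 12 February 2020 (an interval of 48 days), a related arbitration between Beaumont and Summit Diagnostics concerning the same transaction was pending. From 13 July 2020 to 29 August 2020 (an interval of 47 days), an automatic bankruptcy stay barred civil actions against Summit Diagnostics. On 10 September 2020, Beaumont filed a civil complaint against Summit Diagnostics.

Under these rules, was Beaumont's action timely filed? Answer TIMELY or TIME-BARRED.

TIMELY

The claim accrued on 9 July 2018, when the wrongful act occurred.
Adding the 2 years base period to 9 July 2018 gives a deadline of 9 July 2020, before any tolling.
The pending related arbitration from 26 December 2019 to 12 February 2020 tolled the period for 48 days, extending the deadline to 26 August 2020.
The automatic bankruptcy stay from 13 July 2020 to 29 August 2020 tolled the period for 47 days, extending the deadline to 12 October 2020.
The other events in the timeline have no effect on the limitation period under the stated rules.
Filing on 10 September 2020 beat the 12 October 2020 deadline — the action is timely.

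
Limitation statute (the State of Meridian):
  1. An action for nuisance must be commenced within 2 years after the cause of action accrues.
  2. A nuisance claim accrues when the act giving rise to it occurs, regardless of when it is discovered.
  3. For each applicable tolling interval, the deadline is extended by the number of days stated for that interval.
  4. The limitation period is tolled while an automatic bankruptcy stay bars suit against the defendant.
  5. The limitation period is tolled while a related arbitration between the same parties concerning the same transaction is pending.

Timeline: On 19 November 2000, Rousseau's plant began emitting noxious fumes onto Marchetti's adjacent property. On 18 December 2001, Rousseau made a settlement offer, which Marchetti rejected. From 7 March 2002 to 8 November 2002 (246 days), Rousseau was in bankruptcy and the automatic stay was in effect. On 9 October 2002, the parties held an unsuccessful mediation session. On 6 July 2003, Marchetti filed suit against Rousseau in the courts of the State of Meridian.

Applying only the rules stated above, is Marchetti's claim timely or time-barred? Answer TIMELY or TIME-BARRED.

The claim accrued on 19 November 2000, when the wrongful act occurred.
Adding the 2 years base period to 19 November 2000 gives a deadline of 19 November 2002, before any tolling.
Because the automatic bankruptcy stay ran from 7 March 2002 to 8 November 2002, the deadline is extended by 246 days to 23 July 2003.
The other events in the timeline have no effect on the limitation period under the stated rules.
The 6 July 2003 filing precedes the 23 July 2003 deadline; the claim is timely.

TIMELY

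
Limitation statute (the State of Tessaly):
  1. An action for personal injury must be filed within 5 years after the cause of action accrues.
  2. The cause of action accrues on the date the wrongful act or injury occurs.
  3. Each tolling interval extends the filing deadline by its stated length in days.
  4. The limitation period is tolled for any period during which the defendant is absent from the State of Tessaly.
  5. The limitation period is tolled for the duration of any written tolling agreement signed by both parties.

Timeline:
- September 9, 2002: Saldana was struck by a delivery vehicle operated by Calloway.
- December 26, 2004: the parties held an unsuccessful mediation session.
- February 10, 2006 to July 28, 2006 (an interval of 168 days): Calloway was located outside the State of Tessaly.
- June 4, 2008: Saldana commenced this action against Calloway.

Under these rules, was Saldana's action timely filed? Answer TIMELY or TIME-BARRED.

The cause of action accrued on September 9, 2002, the date of the act.
5 years from September 9, 2002 is September 9, 2007.
The defendant's absence from the jurisdiction from February 10, 2006 to July 28, 2006 tolled the period for 168 days, extending the deadline to February 24, 2008.
The other events in the timeline have no effect on the limitation period under the stated rules.
Saldana filed on June 4, 2008, after the February 24, 2008 deadline, so the action is time-barred.

TIME-BARRED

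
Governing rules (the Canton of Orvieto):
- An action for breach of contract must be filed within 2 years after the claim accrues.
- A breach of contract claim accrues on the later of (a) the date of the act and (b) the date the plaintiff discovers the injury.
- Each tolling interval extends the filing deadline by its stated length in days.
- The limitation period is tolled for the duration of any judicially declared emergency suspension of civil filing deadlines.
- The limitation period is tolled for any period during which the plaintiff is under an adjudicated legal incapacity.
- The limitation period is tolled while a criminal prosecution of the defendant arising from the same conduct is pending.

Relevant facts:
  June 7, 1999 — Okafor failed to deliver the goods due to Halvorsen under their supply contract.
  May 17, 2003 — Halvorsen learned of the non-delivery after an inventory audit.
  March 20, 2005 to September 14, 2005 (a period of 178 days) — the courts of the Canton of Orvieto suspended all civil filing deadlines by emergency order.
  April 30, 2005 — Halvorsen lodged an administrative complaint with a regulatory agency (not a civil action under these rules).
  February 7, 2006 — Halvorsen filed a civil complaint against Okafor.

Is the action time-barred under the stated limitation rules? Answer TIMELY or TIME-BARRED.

Because discovery on May 17, 2003 post-dates the June 7, 1999 act, accrual under the later-of rule falls on May 17, 2003.
2 years from May 17, 2003 is May 17, 2005.
Because the emergency suspension of filing deadlines ran from March 20, 2005 to September 14, 2005, the deadline is extended by 178 days to November 11, 2005.
Nothing else in the chronology tolls or restarts the period.
The February 7, 2006 filing falls after the November 11, 2005 deadline; the claim is time-barred.

TIME-BARRED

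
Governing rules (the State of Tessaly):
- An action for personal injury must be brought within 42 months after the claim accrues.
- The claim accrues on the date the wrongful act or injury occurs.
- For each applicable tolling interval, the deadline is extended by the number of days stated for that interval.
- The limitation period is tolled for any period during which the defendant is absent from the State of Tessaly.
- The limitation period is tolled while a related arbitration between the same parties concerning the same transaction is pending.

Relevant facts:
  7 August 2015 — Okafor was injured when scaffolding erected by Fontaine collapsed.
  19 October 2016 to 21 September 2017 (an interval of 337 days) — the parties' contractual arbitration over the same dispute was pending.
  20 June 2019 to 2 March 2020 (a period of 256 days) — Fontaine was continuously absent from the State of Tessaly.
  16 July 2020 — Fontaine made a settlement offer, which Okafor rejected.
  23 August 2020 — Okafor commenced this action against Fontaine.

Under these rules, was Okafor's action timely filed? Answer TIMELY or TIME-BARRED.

The limitation period began to run on 7 August 2015.
Adding the 42 months base period to 7 August 2015 gives a deadline of 7 February 2019, before any tolling.
The period was tolled for 337 days by the pending related arbitration (19 October 2016 to 21 September 2017), pushing the deadline to 10 January 2020.
The defendant's absence from the jurisdiction from 20 June 2019 to 2 March 2020 tolled the period for 256 days, extending the deadline to 22 September 2020.
The other events in the timeline have no effect on the limitation period under the stated rules.
Filing on 23 August 2020 beat the 22 September 2020 deadline — the action is timely.

TIMELY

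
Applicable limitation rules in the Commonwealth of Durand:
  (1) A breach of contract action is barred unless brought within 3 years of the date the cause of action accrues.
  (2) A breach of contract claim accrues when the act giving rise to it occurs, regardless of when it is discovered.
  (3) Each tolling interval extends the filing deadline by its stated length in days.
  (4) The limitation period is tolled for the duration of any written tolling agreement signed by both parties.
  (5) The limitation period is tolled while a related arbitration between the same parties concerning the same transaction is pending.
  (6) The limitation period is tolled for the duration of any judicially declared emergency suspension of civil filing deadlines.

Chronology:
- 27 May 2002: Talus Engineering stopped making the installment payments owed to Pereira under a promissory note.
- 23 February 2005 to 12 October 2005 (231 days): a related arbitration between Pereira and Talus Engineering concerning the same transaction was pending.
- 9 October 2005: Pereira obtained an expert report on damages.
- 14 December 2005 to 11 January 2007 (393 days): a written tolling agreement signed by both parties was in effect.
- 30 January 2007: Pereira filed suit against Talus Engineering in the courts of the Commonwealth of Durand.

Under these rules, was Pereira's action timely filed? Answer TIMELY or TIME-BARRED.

The limitation period began to run on 27 May 2002.
Adding the 3 years base period to 27 May 2002 gives a deadline of 27 May 2005, before any tolling.
Because the pending related arbitration ran from 23 February 2005 to 12 October 2005, the deadline is extended by 231 days to 13 January 2006.
The period was tolled for 393 days by the written tolling agreement (14 December 2005 to 11 January 2007), pushing the deadline to 10 February 2007.
The other events in the timeline have no effect on the limitation period under the stated rules.
Pereira filed on 30 January 2007, before the 10 February 2007 deadline, so the action is timely.

TIMELY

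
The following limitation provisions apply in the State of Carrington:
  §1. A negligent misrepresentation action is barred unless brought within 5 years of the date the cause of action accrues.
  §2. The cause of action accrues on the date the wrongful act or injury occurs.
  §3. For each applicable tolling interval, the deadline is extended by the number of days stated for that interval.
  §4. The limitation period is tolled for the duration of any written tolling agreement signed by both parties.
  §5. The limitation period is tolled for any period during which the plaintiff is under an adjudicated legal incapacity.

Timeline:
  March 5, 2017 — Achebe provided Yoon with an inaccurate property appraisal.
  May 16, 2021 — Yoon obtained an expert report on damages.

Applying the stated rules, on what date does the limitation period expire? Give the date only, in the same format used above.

The limitation period began to run on March 5, 2017.
The untolled deadline — 5 years after March 5, 2017 — is March 5, 2022.
Nothing else in the chronology tolls or restarts the period.

March 5, 2022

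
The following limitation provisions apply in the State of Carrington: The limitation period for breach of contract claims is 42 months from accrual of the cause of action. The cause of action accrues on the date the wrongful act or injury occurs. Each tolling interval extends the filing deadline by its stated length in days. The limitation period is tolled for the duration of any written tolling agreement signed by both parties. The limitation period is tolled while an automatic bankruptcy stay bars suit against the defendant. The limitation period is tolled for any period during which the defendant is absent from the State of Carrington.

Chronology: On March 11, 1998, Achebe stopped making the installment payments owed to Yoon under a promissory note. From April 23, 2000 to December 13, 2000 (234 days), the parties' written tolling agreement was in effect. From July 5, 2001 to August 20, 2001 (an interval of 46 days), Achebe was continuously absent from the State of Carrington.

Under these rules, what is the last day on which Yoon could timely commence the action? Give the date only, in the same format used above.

June 18, 2002

The cause of action accrued on March 11, 1998, the date of the act.
The untolled deadline — 42 months after March 11, 1998 — is September 11, 2001.
The period was tolled for 234 days by the written tolling agreement (April 23, 2000 to December 13, 2000), pushing the deadline to May 3, 2002.
The period was tolled for 46 days by the defendant's absence from the jurisdiction (July 5, 2001 to August 20, 2001), pushing the deadline to June 18, 2002.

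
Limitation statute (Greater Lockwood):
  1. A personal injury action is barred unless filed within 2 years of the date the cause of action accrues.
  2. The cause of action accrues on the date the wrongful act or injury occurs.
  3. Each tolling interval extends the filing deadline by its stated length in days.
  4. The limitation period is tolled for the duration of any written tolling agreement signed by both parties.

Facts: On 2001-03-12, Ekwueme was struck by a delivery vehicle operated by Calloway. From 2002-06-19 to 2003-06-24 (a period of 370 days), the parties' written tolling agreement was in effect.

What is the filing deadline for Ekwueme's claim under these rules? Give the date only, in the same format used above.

The cause of action accrued on 2001-03-12, the date of the act.
The untolled deadline — 2 years after 2001-03-12 — is 2003-03-12.
The period was tolled for 370 days by the written tolling agreement (2002-06-19 to 2003-06-24), pushing the deadline to 2004-03-16.

2004-03-16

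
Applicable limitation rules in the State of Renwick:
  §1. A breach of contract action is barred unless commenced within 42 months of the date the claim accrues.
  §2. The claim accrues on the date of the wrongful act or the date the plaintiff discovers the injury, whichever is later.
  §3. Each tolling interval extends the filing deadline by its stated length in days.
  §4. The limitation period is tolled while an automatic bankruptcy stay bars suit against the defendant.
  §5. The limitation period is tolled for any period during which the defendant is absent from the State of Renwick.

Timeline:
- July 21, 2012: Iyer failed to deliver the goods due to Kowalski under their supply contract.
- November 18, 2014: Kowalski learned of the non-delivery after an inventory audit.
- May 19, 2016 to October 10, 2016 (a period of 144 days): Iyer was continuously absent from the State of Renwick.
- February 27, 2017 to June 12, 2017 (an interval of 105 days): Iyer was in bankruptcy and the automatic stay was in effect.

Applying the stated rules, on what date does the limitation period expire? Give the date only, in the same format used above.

Because discovery on November 18, 2014 post-dates the July 21, 2012 act, accrual under the later-of rule falls on November 18, 2014.
Adding the 42 months base period to November 18, 2014 gives a deadline of May 18, 2018, before any tolling.
The period was tolled for 144 days by the defendant's absence from the jurisdiction (May 19, 2016 to October 10, 2016), pushing the deadline to October 9, 2018.
The automatic bankruptcy stay from February 27, 2017 to June 12, 2017 tolled the period for 105 days, extending the deadline to January 22, 2019.

January 22, 2019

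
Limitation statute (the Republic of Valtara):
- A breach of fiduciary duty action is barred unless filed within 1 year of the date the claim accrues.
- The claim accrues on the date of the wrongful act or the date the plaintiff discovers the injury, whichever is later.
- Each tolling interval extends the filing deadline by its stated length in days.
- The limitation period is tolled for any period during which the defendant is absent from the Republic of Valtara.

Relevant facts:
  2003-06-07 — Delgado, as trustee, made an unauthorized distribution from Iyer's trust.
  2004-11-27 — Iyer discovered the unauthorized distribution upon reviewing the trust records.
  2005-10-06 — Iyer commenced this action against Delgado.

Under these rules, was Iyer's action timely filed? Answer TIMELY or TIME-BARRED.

Taking the later of the act (2003-06-07) and discovery (2004-11-27), the claim accrued on 2004-11-27.
The untolled deadline — 1 year after 2004-11-27 — is 2005-11-27.
The 2005-10-06 filing precedes the 2005-11-27 deadline; the claim is timely.

TIMELY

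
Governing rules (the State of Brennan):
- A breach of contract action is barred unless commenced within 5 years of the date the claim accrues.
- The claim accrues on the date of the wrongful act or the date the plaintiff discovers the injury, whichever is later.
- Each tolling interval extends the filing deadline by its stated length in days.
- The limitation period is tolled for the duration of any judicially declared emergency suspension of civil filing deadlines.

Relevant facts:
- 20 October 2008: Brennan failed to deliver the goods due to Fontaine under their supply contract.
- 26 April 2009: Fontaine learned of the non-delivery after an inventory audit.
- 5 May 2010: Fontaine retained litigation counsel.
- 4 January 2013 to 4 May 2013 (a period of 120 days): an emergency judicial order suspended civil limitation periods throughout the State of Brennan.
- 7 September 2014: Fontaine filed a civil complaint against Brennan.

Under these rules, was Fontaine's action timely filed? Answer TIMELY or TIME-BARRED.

The claim accrued on 26 April 2009 — the later of the 20 October 2008 act and the 26 April 2009 discovery.
Adding the 5 years base period to 26 April 2009 gives a deadline of 26 April 2014, before any tolling.
The period was tolled for 120 days by the emergency suspension of filing deadlines (4 January 2013 to 4 May 2013), pushing the deadline to 24 August 2014.
Nothing else in the chronology tolls or restarts the period.
Fontaine filed on 7 September 2014, after the 24 August 2014 deadline, so the action is time-barred.

TIME-BARRED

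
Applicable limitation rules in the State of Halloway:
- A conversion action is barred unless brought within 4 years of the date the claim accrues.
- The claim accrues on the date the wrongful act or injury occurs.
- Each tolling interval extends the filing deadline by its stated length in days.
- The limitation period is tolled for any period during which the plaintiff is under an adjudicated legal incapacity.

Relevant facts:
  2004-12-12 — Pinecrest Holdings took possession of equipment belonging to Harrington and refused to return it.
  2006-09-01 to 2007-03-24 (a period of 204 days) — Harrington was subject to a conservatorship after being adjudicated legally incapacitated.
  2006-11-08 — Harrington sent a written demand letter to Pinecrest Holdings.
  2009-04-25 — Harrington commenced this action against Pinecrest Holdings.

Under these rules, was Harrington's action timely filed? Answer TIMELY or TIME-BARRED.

The claim accrued on 2004-12-12, when the wrongful act occurred.
Adding the 4 years base period to 2004-12-12 gives a deadline of 2008-12-12, before any tolling.
Because the plaintiff's legal incapacity ran from 2006-09-01 to 2007-03-24, the deadline is extended by 204 days to 2009-07-04.
Nothing else in the chronology tolls or restarts the period.
The 2009-04-25 filing precedes the 2009-07-04 deadline; the claim is timely.

TIMELY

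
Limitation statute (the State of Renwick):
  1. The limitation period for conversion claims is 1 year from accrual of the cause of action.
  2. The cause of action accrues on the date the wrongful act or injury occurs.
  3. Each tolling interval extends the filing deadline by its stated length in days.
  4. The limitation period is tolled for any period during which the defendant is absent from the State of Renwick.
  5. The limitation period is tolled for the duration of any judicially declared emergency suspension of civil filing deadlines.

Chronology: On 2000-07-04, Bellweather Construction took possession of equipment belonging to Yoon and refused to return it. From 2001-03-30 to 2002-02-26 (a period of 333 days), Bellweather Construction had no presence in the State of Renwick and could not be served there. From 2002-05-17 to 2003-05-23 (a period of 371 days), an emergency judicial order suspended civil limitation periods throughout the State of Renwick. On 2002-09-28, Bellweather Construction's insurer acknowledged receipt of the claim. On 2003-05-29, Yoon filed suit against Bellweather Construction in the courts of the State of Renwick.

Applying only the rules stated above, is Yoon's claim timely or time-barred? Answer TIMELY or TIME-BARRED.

TIMELY

The limitation period began to run on 2000-07-04.
1 year from 2000-07-04 is 2001-07-04.
The period was tolled for 333 days by the defendant's absence from the jurisdiction (2001-03-30 to 2002-02-26), pushing the deadline to 2002-06-02.
The emergency suspension of filing deadlines from 2002-05-17 to 2003-05-23 tolled the period for 371 days, extending the deadline to 2003-06-08.
None of the other events listed affects the running of the period under the stated rules.
The 2003-05-29 filing precedes the 2003-06-08 deadline; the claim is timely.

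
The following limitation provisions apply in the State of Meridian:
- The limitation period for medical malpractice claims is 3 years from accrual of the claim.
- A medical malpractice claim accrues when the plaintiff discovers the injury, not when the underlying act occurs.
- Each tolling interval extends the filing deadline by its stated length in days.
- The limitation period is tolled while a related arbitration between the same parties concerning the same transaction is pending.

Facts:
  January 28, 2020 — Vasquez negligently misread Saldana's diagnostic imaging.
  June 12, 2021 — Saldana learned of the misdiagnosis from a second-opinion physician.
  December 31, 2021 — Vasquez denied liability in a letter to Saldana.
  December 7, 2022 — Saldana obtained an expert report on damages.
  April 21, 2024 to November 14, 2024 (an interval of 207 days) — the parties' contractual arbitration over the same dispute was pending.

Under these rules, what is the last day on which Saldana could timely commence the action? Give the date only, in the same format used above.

January 5, 2025

The claim did not accrue until Saldana discovered the injury on June 12, 2021; the January 28, 2020 act date does not start the clock under the stated rule.
Adding the 3 years base period to June 12, 2021 gives a deadline of June 12, 2024, before any tolling.
Because the pending related arbitration ran from April 21, 2024 to November 14, 2024, the deadline is extended by 207 days to January 5, 2025.
The other events in the timeline have no effect on the limitation period under the stated rules.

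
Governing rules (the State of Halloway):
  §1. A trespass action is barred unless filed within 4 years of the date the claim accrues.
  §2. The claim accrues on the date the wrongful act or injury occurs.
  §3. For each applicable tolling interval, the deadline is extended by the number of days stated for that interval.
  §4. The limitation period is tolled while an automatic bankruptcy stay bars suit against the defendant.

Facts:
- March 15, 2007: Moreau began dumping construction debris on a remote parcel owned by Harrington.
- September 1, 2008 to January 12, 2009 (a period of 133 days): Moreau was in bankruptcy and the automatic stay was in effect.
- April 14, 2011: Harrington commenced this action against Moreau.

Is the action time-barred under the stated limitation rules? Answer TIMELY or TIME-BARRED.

TIMELY

The limitation period began to run on March 15, 2007.
The untolled deadline — 4 years after March 15, 2007 — is March 15, 2011.
Because the automatic bankruptcy stay ran from September 1, 2008 to January 12, 2009, the deadline is extended by 133 days to July 26, 2011.
Filing on April 14, 2011 beat the July 26, 2011 deadline — the action is timely.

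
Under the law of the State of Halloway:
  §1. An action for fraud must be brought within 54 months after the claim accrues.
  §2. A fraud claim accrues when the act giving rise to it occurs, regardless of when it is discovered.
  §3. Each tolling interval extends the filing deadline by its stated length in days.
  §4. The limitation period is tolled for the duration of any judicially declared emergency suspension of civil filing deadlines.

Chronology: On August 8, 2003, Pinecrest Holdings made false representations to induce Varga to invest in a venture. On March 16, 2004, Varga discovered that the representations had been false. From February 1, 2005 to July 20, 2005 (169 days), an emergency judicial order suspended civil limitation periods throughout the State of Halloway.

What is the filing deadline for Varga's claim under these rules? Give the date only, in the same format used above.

Because the rule ties accrual to occurrence, the claim accrued on August 8, 2003, not on the March 16, 2004 discovery date.
The untolled deadline — 54 months after August 8, 2003 — is February 8, 2008.
Because the emergency suspension of filing deadlines ran from February 1, 2005 to July 20, 2005, the deadline is extended by 169 days to July 26, 2008.

July 26, 2008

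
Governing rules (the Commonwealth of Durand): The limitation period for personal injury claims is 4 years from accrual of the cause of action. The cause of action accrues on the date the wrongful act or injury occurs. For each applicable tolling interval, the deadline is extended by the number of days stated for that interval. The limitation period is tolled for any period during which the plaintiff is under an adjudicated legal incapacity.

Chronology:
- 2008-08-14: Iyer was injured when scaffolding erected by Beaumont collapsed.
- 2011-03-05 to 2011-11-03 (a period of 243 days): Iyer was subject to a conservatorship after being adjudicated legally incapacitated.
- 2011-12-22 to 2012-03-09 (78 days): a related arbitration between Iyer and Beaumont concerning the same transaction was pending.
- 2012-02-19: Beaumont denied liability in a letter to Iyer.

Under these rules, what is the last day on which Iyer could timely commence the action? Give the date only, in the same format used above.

The cause of action accrued on 2008-08-14, the date of the act.
4 years from 2008-08-14 is 2012-08-14.
The period was tolled for 243 days by the plaintiff's legal incapacity (2011-03-05 to 2011-11-03), pushing the deadline to 2013-04-14.
Although a pending arbitration ran from 2011-12-22 to 2012-03-09, the stated rules do not make that a tolling event, so it is disregarded.
Nothing else in the chronology tolls or restarts the period.

2013-04-14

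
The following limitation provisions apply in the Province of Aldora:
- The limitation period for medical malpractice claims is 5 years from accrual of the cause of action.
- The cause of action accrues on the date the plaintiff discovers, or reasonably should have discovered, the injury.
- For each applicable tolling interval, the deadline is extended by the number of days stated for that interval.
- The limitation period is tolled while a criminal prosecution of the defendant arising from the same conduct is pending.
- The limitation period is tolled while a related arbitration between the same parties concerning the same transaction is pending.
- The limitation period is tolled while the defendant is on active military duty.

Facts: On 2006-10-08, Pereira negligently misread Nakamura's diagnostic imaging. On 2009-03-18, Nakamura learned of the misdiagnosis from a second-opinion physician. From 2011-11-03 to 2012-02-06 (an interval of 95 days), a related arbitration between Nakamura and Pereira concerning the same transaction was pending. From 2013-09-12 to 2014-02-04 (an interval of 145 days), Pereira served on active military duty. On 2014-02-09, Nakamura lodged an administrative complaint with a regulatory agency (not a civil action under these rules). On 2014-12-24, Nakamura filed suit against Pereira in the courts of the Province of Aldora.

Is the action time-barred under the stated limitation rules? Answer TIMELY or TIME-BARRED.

The claim did not accrue until Nakamura discovered the injury on 2009-03-18; the 2006-10-08 act date does not start the clock under the stated rule.
The untolled deadline — 5 years after 2009-03-18 — is 2014-03-18.
The period was tolled for 95 days by the pending related arbitration (2011-11-03 to 2012-02-06), pushing the deadline to 2014-06-21.
Because the defendant's active military service ran from 2013-09-12 to 2014-02-04, the deadline is extended by 145 days to 2014-11-13.
The other events in the timeline have no effect on the limitation period under the stated rules.
Nakamura filed on 2014-12-24, after the 2014-11-13 deadline, so the action is time-barred.

TIME-BARRED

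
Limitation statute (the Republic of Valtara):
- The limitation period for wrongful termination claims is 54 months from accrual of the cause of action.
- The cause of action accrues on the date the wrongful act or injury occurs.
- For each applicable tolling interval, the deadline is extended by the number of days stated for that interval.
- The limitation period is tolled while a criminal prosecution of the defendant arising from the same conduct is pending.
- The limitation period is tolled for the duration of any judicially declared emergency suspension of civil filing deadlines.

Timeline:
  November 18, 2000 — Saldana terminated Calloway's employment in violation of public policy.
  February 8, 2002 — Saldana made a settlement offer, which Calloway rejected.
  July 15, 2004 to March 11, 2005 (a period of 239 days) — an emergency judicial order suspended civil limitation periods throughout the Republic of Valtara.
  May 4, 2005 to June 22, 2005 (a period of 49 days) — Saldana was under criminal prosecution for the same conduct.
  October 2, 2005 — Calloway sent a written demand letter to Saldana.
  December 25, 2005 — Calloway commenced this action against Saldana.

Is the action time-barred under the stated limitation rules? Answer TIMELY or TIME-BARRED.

The limitation period began to run on November 18, 2000.
The untolled deadline — 54 months after November 18, 2000 — is May 18, 2005.
Because the emergency suspension of filing deadlines ran from July 15, 2004 to March 11, 2005, the deadline is extended by 239 days to January 12, 2006.
The period was tolled for 49 days by the pending criminal prosecution (May 4, 2005 to June 22, 2005), pushing the deadline to March 2, 2006.
Nothing else in the chronology tolls or restarts the period.
Filing on December 25, 2005 beat the March 2, 2006 deadline — the action is timely.

TIMELY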